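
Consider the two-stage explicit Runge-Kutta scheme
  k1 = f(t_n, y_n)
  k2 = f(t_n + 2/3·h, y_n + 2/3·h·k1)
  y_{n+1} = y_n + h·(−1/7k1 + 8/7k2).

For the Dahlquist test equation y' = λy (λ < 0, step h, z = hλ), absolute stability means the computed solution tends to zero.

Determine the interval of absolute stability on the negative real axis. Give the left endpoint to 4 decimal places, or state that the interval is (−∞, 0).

With y'=λy (z=hλ):
  k1=λy_n ⇒ h·k1=z·y_n;  k2=λ(1+2/3z)y_n ⇒ h·k2=z(1+2/3z)y_n
  y_{n+1}/y_n = 1 − 1/7z + 8/7z(1+2/3z) = 1 + z + 16/21z²
  ⇒ R(z) = 1 + z + 16/21z².

Find x<0 with |R(x)|<1.
x=-1.56: |R|=1.2942
R=1: x+16/21x²=0 ⇒ x=−21/16=-1.3125; min R=1−1/(4·16/21)=0.6719>−1
Confirm numerically:
  x=-1.223: |R|=0.91660 <1
  x=-0.947: |R|=0.73628 <1
  x=-0.819: |R|=0.69206 <1
  x=-0.611: |R|=0.67344 <1
  x=-1.755: |R|=1.59169 >1
  x=-1.749: |R|=1.58167 >1
  x=-1.703: |R|=1.50668 >1
So |R|<1 on (-1.3125, 0).

z∈(-1.3125,0).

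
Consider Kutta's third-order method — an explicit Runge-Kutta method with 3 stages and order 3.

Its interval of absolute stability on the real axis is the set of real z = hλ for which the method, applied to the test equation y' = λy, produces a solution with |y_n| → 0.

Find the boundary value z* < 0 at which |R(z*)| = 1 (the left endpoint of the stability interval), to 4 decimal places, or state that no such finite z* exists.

left endpoint -2.5127.

On y'=λy, z=hλ:
  order 3, 3-stage ⇒ R(z)=1+z+z^2/2+z^3/6
  (e.g. R(-0.81)=0.42948, |R|=0.42948)

Find x<0 with |R(x)|<1.
x=-0.81: |R|=0.4295
|R(-2.29)|=0.6694 |R(-1)|=0.3333 |R(-0.86)|=0.4038
Bisect:
  x_lo=-3.3592 |R|=3.0346  x_hi=-0.1869 |R|=0.8295
  mid=-1.77302 |R|=0.13016 →hi
  mid=-2.56608 |R|=1.08988 →lo
  mid=-2.16955 |R|=0.51807 →hi
  mid=-2.36782 |R|=0.77709 →hi
  mid=-2.46695 |R|=0.92627 →hi
  mid=-2.51652 |R|=1.00621 →lo
  mid=-2.49173 |R|=0.96579 →hi
  mid=-2.50413 |R|=0.98588 →hi
  mid=-2.51032 |R|=0.99602 →hi
  ...
  [-2.51284,-2.51265] ⇒ x*=-2.5127
Stable set (-2.5127, 0).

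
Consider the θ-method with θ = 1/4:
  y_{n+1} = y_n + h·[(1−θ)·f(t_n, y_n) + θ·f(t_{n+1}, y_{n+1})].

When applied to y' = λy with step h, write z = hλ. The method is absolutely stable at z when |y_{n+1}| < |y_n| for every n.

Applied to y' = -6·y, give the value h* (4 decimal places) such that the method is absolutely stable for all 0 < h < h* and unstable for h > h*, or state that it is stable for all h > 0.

On y'=λy, z=hλ:
  y_{n+1} = y_n + z·[3/4·y_n + 1/4·y_{n+1}] ⇒ (1 − 1/4z)y_{n+1} = (1 + 3/4z)y_n
  ⇒ R(z) = (1 + 3/4z)/(1 − 1/4z).

Boundary: |R(x)|=1, x<0.
x=-0.81: |R|=0.3264
R=−1: 1+3/4x = −1+1/4x ⇒ -1/2x=2 ⇒ x=2/(-1/2)=-4.0000
Confirm numerically:
  x=-3.755: |R|=0.93681 <1
  x=-1.883: |R|=0.28030 <1
  x=-1.765: |R|=0.22463 <1
  x=-1.615: |R|=0.15049 <1
  x=-4.491: |R|=1.11565 >1
  x=-4.455: |R|=1.10763 >1
So |R|<1 on (-4.0000, 0).

(-4.0000,0); λ=-6 ⇒ h* = (4)/6 = 0.6667.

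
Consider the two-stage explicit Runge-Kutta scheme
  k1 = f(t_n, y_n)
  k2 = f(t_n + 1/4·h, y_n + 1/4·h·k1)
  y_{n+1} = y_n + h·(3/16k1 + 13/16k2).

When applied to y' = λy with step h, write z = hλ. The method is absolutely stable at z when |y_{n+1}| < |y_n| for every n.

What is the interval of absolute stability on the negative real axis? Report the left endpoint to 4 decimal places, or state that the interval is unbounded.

Test eqn y'=λy, z=hλ:
  k1=λy_n ⇒ h·k1=z·y_n;  k2=λ(1+1/4z)y_n ⇒ h·k2=z(1+1/4z)y_n
  y_{n+1}/y_n = 1 + 3/16z + 13/16z(1+1/4z) = 1 + z + 13/64z²
  R(z) = 1 + z + 13/64z².

Need |R(x)|<1, x<0.
x=-0.9: |R|=0.2645
R=1: x+13/64x²=0 ⇒ x=−64/13=-4.9231; min R=1−1/(4·13/64)=-0.2308>−1
Confirm numerically:
  x=-4.866: |R|=0.94358 <1
  x=-4.638: |R|=0.73143 <1
  x=-4.525: |R|=0.63411 <1
  x=-2.931: |R|=0.18600 <1
  x=-5.331: |R|=1.44172 >1
  x=-5.173: |R|=1.26261 >1
  x=-5.069: |R|=1.15025 >1
Interval (-4.9231, 0).

z∈(-4.9231,0).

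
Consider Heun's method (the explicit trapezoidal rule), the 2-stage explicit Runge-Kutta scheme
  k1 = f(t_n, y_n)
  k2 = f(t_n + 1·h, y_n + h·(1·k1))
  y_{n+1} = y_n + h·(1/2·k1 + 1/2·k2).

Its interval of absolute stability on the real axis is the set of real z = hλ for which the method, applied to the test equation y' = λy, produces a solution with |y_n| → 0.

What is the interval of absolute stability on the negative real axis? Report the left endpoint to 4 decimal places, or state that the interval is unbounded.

(-2.0000, 0).

On y'=λy, z=hλ:
  order 2, 2-stage ⇒ R(z)=1+z+z^2/2
  (e.g. R(-1.11)=0.50605, |R|=0.50605)

Find x<0 with |R(x)|<1.
x=-1.11: |R|=0.5060
|R(-2.07)|=1.0724 |R(-2.06)|=1.0618 |R(-1)|=0.5000
Bisect:
  x_lo=-2.7670 |R|=2.0612  x_hi=-0.0926 |R|=0.9117
  mid=-1.42983 |R|=0.59237 →hi
  mid=-2.09844 |R|=1.10328 →lo
  mid=-1.76413 |R|=0.79195 →hi
  mid=-1.93128 |R|=0.93364 →hi
  mid=-2.01486 |R|=1.01497 →lo
  mid=-1.97307 |R|=0.97343 →hi
  mid=-1.99397 |R|=0.99398 →hi
  ...
  [-2.00001,-1.99984] ⇒ x*=-2.0000
Stable set (-2.0000, 0).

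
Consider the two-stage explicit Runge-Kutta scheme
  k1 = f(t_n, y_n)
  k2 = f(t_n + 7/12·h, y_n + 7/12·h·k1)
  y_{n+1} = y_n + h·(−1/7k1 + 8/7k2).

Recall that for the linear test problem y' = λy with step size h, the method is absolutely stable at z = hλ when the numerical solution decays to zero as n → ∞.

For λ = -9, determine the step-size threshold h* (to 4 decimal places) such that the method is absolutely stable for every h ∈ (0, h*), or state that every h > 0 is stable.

(-1.5000,0); λ=-9 ⇒ h* = (3/2)/9 = 0.1667.

With y'=λy (z=hλ):
  k1=λy_n ⇒ h·k1=z·y_n;  k2=λ(1+7/12z)y_n ⇒ h·k2=z(1+7/12z)y_n
  y_{n+1}/y_n = 1 − 1/7z + 8/7z(1+7/12z) = 1 + z + 2/3z²
  Hence R(z) = 1 + z + 2/3z².

Solve |R(x)|<1 on ℝ⁻.
x=-0.34: |R|=0.7371
R=1: x+2/3x²=0 ⇒ x=−3/2=-1.5000; min R=1−1/(4·2/3)=0.6250>−1
Confirm numerically:
  x=-1.340: |R|=0.85707 <1
  x=-1.257: |R|=0.79637 <1
  x=-1.050: |R|=0.68500 <1
  x=-0.987: |R|=0.66245 <1
  x=-2.035: |R|=1.72582 >1
  x=-1.668: |R|=1.18682 >1
  x=-1.615: |R|=1.12382 >1
Interval (-1.5000, 0).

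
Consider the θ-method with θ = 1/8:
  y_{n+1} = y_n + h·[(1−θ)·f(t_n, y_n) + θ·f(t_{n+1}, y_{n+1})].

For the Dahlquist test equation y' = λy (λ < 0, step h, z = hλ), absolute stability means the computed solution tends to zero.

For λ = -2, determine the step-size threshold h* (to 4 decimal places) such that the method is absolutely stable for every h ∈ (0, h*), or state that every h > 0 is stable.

On y'=λy, z=hλ:
  y_{n+1} = y_n + z·[7/8·y_n + 1/8·y_{n+1}] ⇒ (1 − 1/8z)y_{n+1} = (1 + 7/8z)y_n
  so R(z) = (1 + 7/8z)/(1 − 1/8z).

Find x<0 with |R(x)|<1.
x=-1.13: |R|=0.0099
R=−1: 1+7/8x = −1+1/8x ⇒ -3/4x=2 ⇒ x=2/(-3/4)=-2.6667
Confirm numerically:
  x=-2.607: |R|=0.96625 <1
  x=-1.545: |R|=0.29492 <1
  x=-1.262: |R|=0.09005 <1
  x=-1.181: |R|=0.02908 <1
  x=-3.207: |R|=1.28928 >1
  x=-2.882: |R|=1.11873 >1
Interval (-2.6667, 0).

(-2.6667,0); λ=-2 ⇒ h* = (8/3)/2 = 1.3333.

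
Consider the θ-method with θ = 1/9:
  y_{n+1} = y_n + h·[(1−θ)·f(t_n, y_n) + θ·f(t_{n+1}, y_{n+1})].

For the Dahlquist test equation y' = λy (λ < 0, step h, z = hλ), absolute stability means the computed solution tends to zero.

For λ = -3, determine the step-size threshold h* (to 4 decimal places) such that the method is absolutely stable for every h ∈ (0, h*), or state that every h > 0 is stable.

(-2.5714,0); λ=-3 ⇒ h* = (18/7)/3 = 0.8571.

On y'=λy, z=hλ:
  y_{n+1} = y_n + z·[8/9·y_n + 1/9·y_{n+1}] ⇒ (1 − 1/9z)y_{n+1} = (1 + 8/9z)y_n
  Hence R(z) = (1 + 8/9z)/(1 − 1/9z).

Need |R(x)|<1, x<0.
x=-1.7: |R|=0.4299
R=−1: 1+8/9x = −1+1/9x ⇒ -7/9x=2 ⇒ x=2/(-7/9)=-2.5714
Confirm numerically:
  x=-1.248: |R|=0.09602 <1
  x=-1.170: |R|=0.03540 <1
  x=-1.075: |R|=0.03970 <1
  x=-2.995: |R|=1.24719 >1
  x=-2.903: |R|=1.19499 >1
  x=-2.654: |R|=1.04960 >1
Interval (-2.5714, 0).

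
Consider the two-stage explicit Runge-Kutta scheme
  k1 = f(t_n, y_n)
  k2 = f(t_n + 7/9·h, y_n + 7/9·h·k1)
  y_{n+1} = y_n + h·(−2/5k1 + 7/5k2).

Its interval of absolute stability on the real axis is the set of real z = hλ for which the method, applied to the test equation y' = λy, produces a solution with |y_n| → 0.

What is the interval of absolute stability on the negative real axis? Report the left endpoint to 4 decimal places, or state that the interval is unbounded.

Test eqn y'=λy, z=hλ:
  k1=λy_n ⇒ h·k1=z·y_n;  k2=λ(1+7/9z)y_n ⇒ h·k2=z(1+7/9z)y_n
  y_{n+1}/y_n = 1 − 2/5z + 7/5z(1+7/9z) = 1 + z + 49/45z²
  so R(z) = 1 + z + 49/45z².

Find x<0 with |R(x)|<1.
x=-0.99: |R|=1.0772
R=1: x+49/45x²=0 ⇒ x=−45/49=-0.9184; min R=1−1/(4·49/45)=0.7704>−1
Confirm numerically:
  x=-0.894: |R|=0.97628 <1
  x=-0.530: |R|=0.77587 <1
  x=-0.425: |R|=0.77168 <1
  x=-1.518: |R|=1.99115 >1
  x=-1.107: |R|=1.22738 >1
So |R|<1 on (-0.9184, 0).

(-0.9184, 0).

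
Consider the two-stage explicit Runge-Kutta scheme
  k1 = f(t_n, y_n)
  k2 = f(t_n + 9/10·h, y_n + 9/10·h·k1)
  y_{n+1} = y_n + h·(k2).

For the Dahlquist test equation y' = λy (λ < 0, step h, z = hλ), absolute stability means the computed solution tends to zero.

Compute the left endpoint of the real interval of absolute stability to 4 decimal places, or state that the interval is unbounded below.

Test eqn y'=λy, z=hλ:
  k1=λy_n ⇒ h·k1=z·y_n;  k2=λ(1+9/10z)y_n ⇒ h·k2=z(1+9/10z)y_n
  y_{n+1}/y_n = 1 + z(1+9/10z) = 1 + z + 9/10z²
  ⇒ R(z) = 1 + z + 9/10z².

Find x<0 with |R(x)|<1.
x=-1.71: |R|=1.9217
R=1: x+9/10x²=0 ⇒ x=−10/9=-1.1111; min R=1−1/(4·9/10)=0.7222>−1
Confirm numerically:
  x=-0.922: |R|=0.84308 <1
  x=-0.906: |R|=0.83275 <1
  x=-0.865: |R|=0.80840 <1
  x=-0.528: |R|=0.72291 <1
  x=-1.469: |R|=1.47316 >1
  x=-1.371: |R|=1.32068 >1
  x=-1.226: |R|=1.12677 >1
Interval (-1.1111, 0).

z* = -1.1111.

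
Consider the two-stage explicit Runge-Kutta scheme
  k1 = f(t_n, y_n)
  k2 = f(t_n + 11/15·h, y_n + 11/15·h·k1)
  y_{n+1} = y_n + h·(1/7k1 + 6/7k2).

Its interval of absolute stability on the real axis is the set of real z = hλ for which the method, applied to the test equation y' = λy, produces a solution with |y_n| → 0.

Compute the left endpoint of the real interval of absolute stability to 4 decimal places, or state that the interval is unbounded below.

left endpoint -1.5909.

Set f=λy, z=hλ:
  k1=λy_n ⇒ h·k1=z·y_n;  k2=λ(1+11/15z)y_n ⇒ h·k2=z(1+11/15z)y_n
  y_{n+1}/y_n = 1 + 1/7z + 6/7z(1+11/15z) = 1 + z + 22/35z²
  ⇒ R(z) = 1 + z + 22/35z².

Find x<0 with |R(x)|<1.
x=-1.07: |R|=0.6497
R=1: x+22/35x²=0 ⇒ x=−35/22=-1.5909; min R=1−1/(4·22/35)=0.6023>−1
Confirm numerically:
  x=-1.085: |R|=0.65497 <1
  x=-0.782: |R|=0.60239 <1
  x=-0.776: |R|=0.60251 <1
  x=-2.136: |R|=1.73185 >1
  x=-2.069: |R|=1.62176 >1
  x=-1.957: |R|=1.45033 >1
Interval (-1.5909, 0).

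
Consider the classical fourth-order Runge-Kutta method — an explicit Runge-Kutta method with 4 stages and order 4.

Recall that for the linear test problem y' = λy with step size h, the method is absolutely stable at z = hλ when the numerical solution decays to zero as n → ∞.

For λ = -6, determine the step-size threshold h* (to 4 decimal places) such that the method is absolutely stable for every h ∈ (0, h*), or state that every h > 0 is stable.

(-2.7853,0); λ=-6 ⇒ h* = 0.4642.

Set f=λy, z=hλ:
  order 4, 4-stage ⇒ R(z)=1+z+z^2/2+z^3/6+z^4/24
  (e.g. R(-1.52)=0.27231, |R|=0.27231)

Need |R(x)|<1, x<0.
x=-1.52: |R|=0.2723
|R(-2)|=0.3333 |R(-1.9)|=0.3048 |R(-1.74)|=0.2777
Bisect:
  x_lo=-3.0959 |R|=1.5785  x_hi=-0.2266 |R|=0.7972
  mid=-1.66126 |R|=0.27186 →hi
  mid=-2.37856 |R|=0.54107 →hi
  mid=-2.73722 |R|=0.92990 →hi
  mid=-2.91654 |R|=1.21660 →lo
  mid=-2.82688 |R|=1.06453 →lo
  mid=-2.78205 |R|=0.99512 →hi
  mid=-2.80446 |R|=1.02929 →lo
  mid=-2.79326 |R|=1.01207 →lo
  mid=-2.78765 |R|=1.00356 →lo
  mid=-2.78485 |R|=0.99933 →hi
  ...
  [-2.78538,-2.78520] ⇒ x*=-2.7853
So |R|<1 on (-2.7853, 0).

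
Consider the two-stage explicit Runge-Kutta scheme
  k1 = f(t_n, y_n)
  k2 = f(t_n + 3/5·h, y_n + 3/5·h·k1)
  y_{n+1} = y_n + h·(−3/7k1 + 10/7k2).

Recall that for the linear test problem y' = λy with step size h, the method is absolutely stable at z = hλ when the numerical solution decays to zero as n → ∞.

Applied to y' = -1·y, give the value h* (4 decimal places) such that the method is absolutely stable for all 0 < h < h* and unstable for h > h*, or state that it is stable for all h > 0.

(-1.1667,0); λ=-1 ⇒ h* = (7/6)/1 = 1.1667.

On y'=λy, z=hλ:
  k1=λy_n ⇒ h·k1=z·y_n;  k2=λ(1+3/5z)y_n ⇒ h·k2=z(1+3/5z)y_n
  y_{n+1}/y_n = 1 − 3/7z + 10/7z(1+3/5z) = 1 + z + 6/7z²
  R(z) = 1 + z + 6/7z².

Need |R(x)|<1, x<0.
x=-1.07: |R|=0.9113
R=1: x+6/7x²=0 ⇒ x=−7/6=-1.1667; min R=1−1/(4·6/7)=0.7083>−1
Confirm numerically:
  x=-0.974: |R|=0.83915 <1
  x=-0.833: |R|=0.76176 <1
  x=-0.678: |R|=0.71601 <1
  x=-0.570: |R|=0.70849 <1
  x=-1.681: |R|=1.74108 >1
  x=-1.419: |R|=1.30691 >1
Interval (-1.1667, 0).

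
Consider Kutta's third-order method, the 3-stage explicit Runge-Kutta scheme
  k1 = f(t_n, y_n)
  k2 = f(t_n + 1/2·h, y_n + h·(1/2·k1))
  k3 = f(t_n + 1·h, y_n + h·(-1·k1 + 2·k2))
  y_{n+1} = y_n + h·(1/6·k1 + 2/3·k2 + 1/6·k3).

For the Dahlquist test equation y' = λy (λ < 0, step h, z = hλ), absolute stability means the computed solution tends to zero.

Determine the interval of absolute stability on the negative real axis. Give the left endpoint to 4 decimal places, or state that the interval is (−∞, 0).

(-2.5127, 0).

Set f=λy, z=hλ:
  order 3, 3-stage ⇒ R(z)=1+z+z^2/2+z^3/6
  (e.g. R(-1.51)=0.05622, |R|=0.05622)

Need |R(x)|<1, x<0.
x=-1.51: |R|=0.0562
|R(-2.38)|=0.7947 |R(-1.66)|=0.0446 |R(-0.9)|=0.3835
Bisect:
  x_lo=-2.9300 |R|=1.8298  x_hi=-0.3511 |R|=0.7034
  mid=-1.64051 |R|=0.03071 →hi
  mid=-2.28523 |R|=0.66311 →hi
  mid=-2.60760 |R|=1.16290 →lo
  mid=-2.44642 |R|=0.89422 →hi
  mid=-2.52701 |R|=1.02360 →lo
  mid=-2.48671 |R|=0.95771 →hi
  mid=-2.50686 |R|=0.99035 →hi
  mid=-2.51693 |R|=1.00690 →lo
  mid=-2.51190 |R|=0.99861 →hi
  ...
  [-2.51284,-2.51268] ⇒ x*=-2.5127
Interval (-2.5127, 0).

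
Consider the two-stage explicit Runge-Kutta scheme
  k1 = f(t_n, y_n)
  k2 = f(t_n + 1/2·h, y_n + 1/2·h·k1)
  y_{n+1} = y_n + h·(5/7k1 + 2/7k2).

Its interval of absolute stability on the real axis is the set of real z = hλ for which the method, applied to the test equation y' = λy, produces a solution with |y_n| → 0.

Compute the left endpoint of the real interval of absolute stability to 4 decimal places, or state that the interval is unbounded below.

Set f=λy, z=hλ:
  k1=λy_n ⇒ h·k1=z·y_n;  k2=λ(1+1/2z)y_n ⇒ h·k2=z(1+1/2z)y_n
  y_{n+1}/y_n = 1 + 5/7z + 2/7z(1+1/2z) = 1 + z + 1/7z²
  R(z) = 1 + z + 1/7z².

Find x<0 with |R(x)|<1.
x=-0.86: |R|=0.2457
R=1: x+1/7x²=0 ⇒ x=−7=-7.0000; min R=1−1/(4·1/7)=-0.7500>−1
Confirm numerically:
  x=-6.209: |R|=0.29838 <1
  x=-4.079: |R|=0.70211 <1
  x=-3.698: |R|=0.74440 <1
  x=-3.354: |R|=0.74695 <1
  x=-7.314: |R|=1.32809 >1
  x=-7.026: |R|=1.02610 >1
Interval (-7.0000, 0).

left endpoint -7.0000.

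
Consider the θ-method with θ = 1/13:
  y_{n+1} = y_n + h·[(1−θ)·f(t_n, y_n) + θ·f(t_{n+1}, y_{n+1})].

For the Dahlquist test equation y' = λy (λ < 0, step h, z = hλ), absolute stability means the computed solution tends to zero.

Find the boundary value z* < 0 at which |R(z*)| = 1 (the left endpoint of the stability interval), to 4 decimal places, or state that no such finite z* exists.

With y'=λy (z=hλ):
  y_{n+1} = y_n + z·[12/13·y_n + 1/13·y_{n+1}] ⇒ (1 − 1/13z)y_{n+1} = (1 + 12/13z)y_n
  so R(z) = (1 + 12/13z)/(1 − 1/13z).

Need |R(x)|<1, x<0.
x=-1.71: |R|=0.5112
R=−1: 1+12/13x = −1+1/13x ⇒ -11/13x=2 ⇒ x=2/(-11/13)=-2.3636
Confirm numerically:
  x=-2.318: |R|=0.96723 <1
  x=-1.247: |R|=0.13785 <1
  x=-1.073: |R|=0.00881 <1
  x=-2.762: |R|=1.27801 >1
  x=-2.662: |R|=1.20955 >1
  x=-2.460: |R|=1.06856 >1
So |R|<1 on (-2.3636, 0).

z* = -2.3636.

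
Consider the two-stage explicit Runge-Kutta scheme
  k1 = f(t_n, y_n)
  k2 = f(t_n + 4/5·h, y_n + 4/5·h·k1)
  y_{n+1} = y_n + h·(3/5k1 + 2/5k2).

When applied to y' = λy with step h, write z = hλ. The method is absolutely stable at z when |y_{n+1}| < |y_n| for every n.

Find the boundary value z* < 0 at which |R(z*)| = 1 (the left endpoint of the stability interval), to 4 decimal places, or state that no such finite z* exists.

Set f=λy, z=hλ:
  k1=λy_n ⇒ h·k1=z·y_n;  k2=λ(1+4/5z)y_n ⇒ h·k2=z(1+4/5z)y_n
  y_{n+1}/y_n = 1 + 3/5z + 2/5z(1+4/5z) = 1 + z + 8/25z²
  R(z) = 1 + z + 8/25z².

Find x<0 with |R(x)|<1.
x=-1.07: |R|=0.2964
R=1: x+8/25x²=0 ⇒ x=−25/8=-3.1250; min R=1−1/(4·8/25)=0.2188>−1
Confirm numerically:
  x=-3.039: |R|=0.91637 <1
  x=-2.483: |R|=0.48989 <1
  x=-1.420: |R|=0.22525 <1
  x=-3.586: |R|=1.52901 >1
  x=-3.224: |R|=1.10214 >1
Interval (-3.1250, 0).

z* = -3.1250.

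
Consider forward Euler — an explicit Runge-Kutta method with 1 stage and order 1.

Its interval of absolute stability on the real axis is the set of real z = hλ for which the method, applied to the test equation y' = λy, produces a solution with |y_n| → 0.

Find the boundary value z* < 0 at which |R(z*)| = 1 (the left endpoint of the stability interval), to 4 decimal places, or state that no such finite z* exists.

left endpoint -2.0000.

On y'=λy, z=hλ:
  order 1, 1-stage ⇒ R(z)=1+z
  (e.g. R(-1.51)=-0.51000, |R|=0.51000)

Need |R(x)|<1, x<0.
x=-1.51: |R|=0.5100
|R(-2.36)|=1.3600 |R(-1.97)|=0.9700 |R(-1.19)|=0.1900
Bisect:
  x_lo=-2.4100 |R|=1.4100  x_hi=-0.0936 |R|=0.9064
  mid=-1.25181 |R|=0.25181 →hi
  mid=-1.83090 |R|=0.83090 →hi
  mid=-2.12044 |R|=1.12044 →lo
  mid=-1.97567 |R|=0.97567 →hi
  mid=-2.04805 |R|=1.04805 →lo
  mid=-2.01186 |R|=1.01186 →lo
  mid=-1.99376 |R|=0.99376 →hi
  ...
  [-2.00013,-1.99999] ⇒ x*=-2.0000
Stable set (-2.0000, 0).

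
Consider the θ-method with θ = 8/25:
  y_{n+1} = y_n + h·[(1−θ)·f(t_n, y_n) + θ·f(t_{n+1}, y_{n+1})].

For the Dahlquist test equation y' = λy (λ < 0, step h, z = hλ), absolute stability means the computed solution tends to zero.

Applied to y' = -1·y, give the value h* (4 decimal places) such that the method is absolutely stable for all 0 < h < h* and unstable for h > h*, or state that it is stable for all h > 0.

(-5.5556,0); λ=-1 ⇒ h* = (50/9)/1 = 5.5556.

Set f=λy, z=hλ:
  y_{n+1} = y_n + z·[17/25·y_n + 8/25·y_{n+1}] ⇒ (1 − 8/25z)y_{n+1} = (1 + 17/25z)y_n
  Hence R(z) = (1 + 17/25z)/(1 − 8/25z).

Need |R(x)|<1, x<0.
x=-0.85: |R|=0.3318
R=−1: 1+17/25x = −1+8/25x ⇒ -9/25x=2 ⇒ x=2/(-9/25)=-5.5556
Confirm numerically:
  x=-5.016: |R|=0.92544 <1
  x=-4.608: |R|=0.86215 <1
  x=-3.474: |R|=0.64514 <1
  x=-2.408: |R|=0.36002 <1
  x=-6.155: |R|=1.07267 >1
  x=-6.069: |R|=1.06283 >1
  x=-5.956: |R|=1.04961 >1
So |R|<1 on (-5.5556, 0).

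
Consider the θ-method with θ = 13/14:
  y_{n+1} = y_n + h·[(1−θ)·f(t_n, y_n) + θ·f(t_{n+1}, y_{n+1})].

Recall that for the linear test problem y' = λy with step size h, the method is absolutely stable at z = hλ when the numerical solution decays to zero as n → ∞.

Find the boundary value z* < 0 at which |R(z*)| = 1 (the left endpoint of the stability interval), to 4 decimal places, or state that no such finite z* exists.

With y'=λy (z=hλ):
  y_{n+1} = y_n + z·[1/14·y_n + 13/14·y_{n+1}] ⇒ (1 − 13/14z)y_{n+1} = (1 + 1/14z)y_n
  R(z) = (1 + 1/14z)/(1 − 13/14z).

Solve |R(x)|<1 on ℝ⁻.
x=-1.41: |R|=0.3894
x=-2: |R|=0.3000
x=-10: |R|=0.0278
x=-100: |R|=0.0654
θ=13/14≥1/2 ⇒ |1+1/14x|<|1−13/14x| ∀x<0 ⇒ stable on all of ℝ⁻.

interval (−∞, 0).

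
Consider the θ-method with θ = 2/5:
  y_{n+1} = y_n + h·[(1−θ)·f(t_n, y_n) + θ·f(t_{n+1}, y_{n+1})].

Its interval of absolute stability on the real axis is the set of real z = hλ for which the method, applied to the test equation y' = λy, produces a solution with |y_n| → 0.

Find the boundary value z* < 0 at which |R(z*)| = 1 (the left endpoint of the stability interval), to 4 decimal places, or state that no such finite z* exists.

With y'=λy (z=hλ):
  y_{n+1} = y_n + z·[3/5·y_n + 2/5·y_{n+1}] ⇒ (1 − 2/5z)y_{n+1} = (1 + 3/5z)y_n
  Hence R(z) = (1 + 3/5z)/(1 − 2/5z).

Solve |R(x)|<1 on ℝ⁻.
x=-0.39: |R|=0.6626
R=−1: 1+3/5x = −1+2/5x ⇒ -1/5x=2 ⇒ x=2/(-1/5)=-10.0000
Confirm numerically:
  x=-7.940: |R|=0.90134 <1
  x=-6.202: |R|=0.78177 <1
  x=-5.862: |R|=0.75257 <1
  x=-10.474: |R|=1.01827 >1
  x=-10.388: |R|=1.01505 >1
  x=-10.312: |R|=1.01218 >1
Stable set (-10.0000, 0).

left endpoint -10.0000.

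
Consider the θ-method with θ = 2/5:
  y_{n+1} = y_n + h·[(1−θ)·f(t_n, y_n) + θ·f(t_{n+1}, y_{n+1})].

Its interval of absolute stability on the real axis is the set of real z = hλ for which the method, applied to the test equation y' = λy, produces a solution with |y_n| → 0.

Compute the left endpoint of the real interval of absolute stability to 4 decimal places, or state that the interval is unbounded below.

left endpoint -10.0000.

With y'=λy (z=hλ):
  y_{n+1} = y_n + z·[3/5·y_n + 2/5·y_{n+1}] ⇒ (1 − 2/5z)y_{n+1} = (1 + 3/5z)y_n
  R(z) = (1 + 3/5z)/(1 − 2/5z).

Boundary: |R(x)|=1, x<0.
x=-1.69: |R|=0.0084
R=−1: 1+3/5x = −1+2/5x ⇒ -1/5x=2 ⇒ x=2/(-1/5)=-10.0000
Confirm numerically:
  x=-9.352: |R|=0.97266 <1
  x=-8.079: |R|=0.90921 <1
  x=-5.645: |R|=0.73266 <1
  x=-4.178: |R|=0.56409 <1
  x=-10.582: |R|=1.02224 >1
  x=-10.368: |R|=1.01430 >1
  x=-10.315: |R|=1.01229 >1
So |R|<1 on (-10.0000, 0).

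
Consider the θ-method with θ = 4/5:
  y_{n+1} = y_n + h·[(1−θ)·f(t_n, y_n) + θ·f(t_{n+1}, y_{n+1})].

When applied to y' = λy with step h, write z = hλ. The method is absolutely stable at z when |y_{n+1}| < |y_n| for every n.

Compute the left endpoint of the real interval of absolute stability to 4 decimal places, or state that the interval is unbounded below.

unbounded; (−∞, 0).

Set f=λy, z=hλ:
  y_{n+1} = y_n + z·[1/5·y_n + 4/5·y_{n+1}] ⇒ (1 − 4/5z)y_{n+1} = (1 + 1/5z)y_n
  R(z) = (1 + 1/5z)/(1 − 4/5z).

Need |R(x)|<1, x<0.
x=-1.31: |R|=0.3604
x=-2: |R|=0.2308
x=-10: |R|=0.1111
x=-100: |R|=0.2346
θ=4/5≥1/2 ⇒ |1+1/5x|<|1−4/5x| ∀x<0 ⇒ stable on all of ℝ⁻.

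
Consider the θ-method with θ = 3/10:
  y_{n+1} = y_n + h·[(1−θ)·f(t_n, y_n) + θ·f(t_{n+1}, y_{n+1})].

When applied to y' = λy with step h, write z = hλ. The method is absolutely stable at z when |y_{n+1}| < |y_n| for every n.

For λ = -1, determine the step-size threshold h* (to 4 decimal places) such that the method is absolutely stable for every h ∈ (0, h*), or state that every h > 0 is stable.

Set f=λy, z=hλ:
  y_{n+1} = y_n + z·[7/10·y_n + 3/10·y_{n+1}] ⇒ (1 − 3/10z)y_{n+1} = (1 + 7/10z)y_n
  R(z) = (1 + 7/10z)/(1 − 3/10z).

Solve |R(x)|<1 on ℝ⁻.
x=-1.14: |R|=0.1505
R=−1: 1+7/10x = −1+3/10x ⇒ -2/5x=2 ⇒ x=2/(-2/5)=-5.0000
Confirm numerically:
  x=-4.944: |R|=0.99098 <1
  x=-4.744: |R|=0.95774 <1
  x=-3.827: |R|=0.78157 <1
  x=-5.436: |R|=1.06629 >1
  x=-5.418: |R|=1.06369 >1
Interval (-5.0000, 0).

(-5.0000,0); λ=-1 ⇒ h* = (5)/1 = 5.0000.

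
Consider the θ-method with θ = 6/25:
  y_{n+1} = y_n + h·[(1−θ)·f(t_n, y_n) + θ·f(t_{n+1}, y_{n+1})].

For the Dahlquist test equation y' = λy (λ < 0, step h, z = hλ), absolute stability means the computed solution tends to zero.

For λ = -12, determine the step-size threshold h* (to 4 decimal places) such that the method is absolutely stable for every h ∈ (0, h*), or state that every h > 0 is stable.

With y'=λy (z=hλ):
  y_{n+1} = y_n + z·[19/25·y_n + 6/25·y_{n+1}] ⇒ (1 − 6/25z)y_{n+1} = (1 + 19/25z)y_n
  R(z) = (1 + 19/25z)/(1 − 6/25z).

Need |R(x)|<1, x<0.
x=-1.4: |R|=0.0479
R=−1: 1+19/25x = −1+6/25x ⇒ -13/25x=2 ⇒ x=2/(-13/25)=-3.8462
Confirm numerically:
  x=-3.255: |R|=0.82742 <1
  x=-2.292: |R|=0.47863 <1
  x=-2.152: |R|=0.41908 <1
  x=-4.254: |R|=1.10494 >1
  x=-4.034: |R|=1.04963 >1
So |R|<1 on (-3.8462, 0).

(-3.8462,0); λ=-12 ⇒ h* = (50/13)/12 = 0.3205.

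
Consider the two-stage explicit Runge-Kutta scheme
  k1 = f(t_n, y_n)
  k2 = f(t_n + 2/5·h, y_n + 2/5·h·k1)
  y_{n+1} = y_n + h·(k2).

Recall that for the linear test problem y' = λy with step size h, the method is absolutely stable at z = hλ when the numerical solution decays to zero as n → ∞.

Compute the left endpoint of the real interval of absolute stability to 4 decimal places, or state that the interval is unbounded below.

Set f=λy, z=hλ:
  k1=λy_n ⇒ h·k1=z·y_n;  k2=λ(1+2/5z)y_n ⇒ h·k2=z(1+2/5z)y_n
  y_{n+1}/y_n = 1 + z(1+2/5z) = 1 + z + 2/5z²
  Hence R(z) = 1 + z + 2/5z².

Find x<0 with |R(x)|<1.
x=-1.44: |R|=0.3894
R=1: x+2/5x²=0 ⇒ x=−5/2=-2.5000; min R=1−1/(4·2/5)=0.3750>−1
Confirm numerically:
  x=-2.275: |R|=0.79525 <1
  x=-2.250: |R|=0.77500 <1
  x=-1.350: |R|=0.37900 <1
  x=-1.054: |R|=0.39037 <1
  x=-2.796: |R|=1.33105 >1
  x=-2.686: |R|=1.19984 >1
Stable set (-2.5000, 0).

z* = -2.5000.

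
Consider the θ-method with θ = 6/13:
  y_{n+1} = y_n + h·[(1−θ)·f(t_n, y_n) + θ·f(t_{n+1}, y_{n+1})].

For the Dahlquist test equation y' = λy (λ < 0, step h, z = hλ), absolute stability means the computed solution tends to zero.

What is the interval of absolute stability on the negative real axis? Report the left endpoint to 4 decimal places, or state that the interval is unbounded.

With y'=λy (z=hλ):
  y_{n+1} = y_n + z·[7/13·y_n + 6/13·y_{n+1}] ⇒ (1 − 6/13z)y_{n+1} = (1 + 7/13z)y_n
  so R(z) = (1 + 7/13z)/(1 − 6/13z).

Boundary: |R(x)|=1, x<0.
x=-1.59: |R|=0.0830
R=−1: 1+7/13x = −1+6/13x ⇒ -1/13x=2 ⇒ x=2/(-1/13)=-26.0000
Confirm numerically:
  x=-22.270: |R|=0.97456 <1
  x=-16.308: |R|=0.91256 <1
  x=-13.340: |R|=0.86393 <1
  x=-26.568: |R|=1.00329 >1
  x=-26.381: |R|=1.00222 >1
Stable set (-26.0000, 0).

(-26.0000, 0).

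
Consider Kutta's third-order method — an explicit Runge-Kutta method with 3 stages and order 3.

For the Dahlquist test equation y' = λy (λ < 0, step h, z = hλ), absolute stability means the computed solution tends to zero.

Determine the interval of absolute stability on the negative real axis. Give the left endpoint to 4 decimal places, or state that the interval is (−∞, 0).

(-2.5127, 0).

Test eqn y'=λy, z=hλ:
  order 3, 3-stage ⇒ R(z)=1+z+z^2/2+z^3/6
  (e.g. R(-1.41)=0.11685, |R|=0.11685)

Find x<0 with |R(x)|<1.
x=-1.41: |R|=0.1168
|R(-2.88)|=1.7141 |R(-2.69)|=1.3161 |R(-1.75)|=0.1120
Bisect:
  x_lo=-3.1522 |R|=2.4043  x_hi=-0.2101 |R|=0.8104
  mid=-1.68115 |R|=0.05991 →hi
  mid=-2.41668 |R|=0.84889 →hi
  mid=-2.78445 |R|=1.50592 →lo
  mid=-2.60057 |R|=1.15034 →lo
  mid=-2.50862 |R|=0.99324 →hi
  mid=-2.55460 |R|=1.07015 →lo
  mid=-2.53161 |R|=1.03129 →lo
  mid=-2.52012 |R|=1.01216 →lo
  mid=-2.51437 |R|=1.00267 →lo
  mid=-2.51150 |R|=0.99795 →hi
  ...
  [-2.51275,-2.51258] ⇒ x*=-2.5127
So |R|<1 on (-2.5127, 0).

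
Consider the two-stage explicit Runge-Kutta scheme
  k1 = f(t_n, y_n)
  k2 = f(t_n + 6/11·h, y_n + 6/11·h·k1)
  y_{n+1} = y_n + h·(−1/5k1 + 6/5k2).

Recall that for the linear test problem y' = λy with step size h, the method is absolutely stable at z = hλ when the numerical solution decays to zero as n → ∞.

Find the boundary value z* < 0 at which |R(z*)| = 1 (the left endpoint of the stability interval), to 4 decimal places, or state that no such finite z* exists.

On y'=λy, z=hλ:
  k1=λy_n ⇒ h·k1=z·y_n;  k2=λ(1+6/11z)y_n ⇒ h·k2=z(1+6/11z)y_n
  y_{n+1}/y_n = 1 − 1/5z + 6/5z(1+6/11z) = 1 + z + 36/55z²
  Hence R(z) = 1 + z + 36/55z².

Need |R(x)|<1, x<0.
x=-1.48: |R|=0.9537
R=1: x+36/55x²=0 ⇒ x=−55/36=-1.5278; min R=1−1/(4·36/55)=0.6181>−1
Confirm numerically:
  x=-1.489: |R|=0.96221 <1
  x=-1.464: |R|=0.93888 <1
  x=-1.153: |R|=0.71716 <1
  x=-0.631: |R|=0.62961 <1
  x=-1.956: |R|=1.54825 >1
  x=-1.669: |R|=1.15428 >1
  x=-1.569: |R|=1.04233 >1
So |R|<1 on (-1.5278, 0).

z* = -1.5278.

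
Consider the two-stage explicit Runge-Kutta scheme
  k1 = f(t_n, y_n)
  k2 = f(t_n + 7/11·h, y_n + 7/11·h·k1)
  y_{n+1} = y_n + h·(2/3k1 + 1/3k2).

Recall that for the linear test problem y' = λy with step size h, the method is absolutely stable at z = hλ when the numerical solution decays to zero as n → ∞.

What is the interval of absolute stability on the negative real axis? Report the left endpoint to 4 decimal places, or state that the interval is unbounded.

z∈(-4.7143,0).

Set f=λy, z=hλ:
  k1=λy_n ⇒ h·k1=z·y_n;  k2=λ(1+7/11z)y_n ⇒ h·k2=z(1+7/11z)y_n
  y_{n+1}/y_n = 1 + 2/3z + 1/3z(1+7/11z) = 1 + z + 7/33z²
  ⇒ R(z) = 1 + z + 7/33z².

Boundary: |R(x)|=1, x<0.
x=-1.24: |R|=0.0862
R=1: x+7/33x²=0 ⇒ x=−33/7=-4.7143; min R=1−1/(4·7/33)=-0.1786>−1
Confirm numerically:
  x=-4.571: |R|=0.86107 <1
  x=-3.830: |R|=0.28158 <1
  x=-2.043: |R|=0.15764 <1
  x=-5.127: |R|=1.44885 >1
  x=-4.924: |R|=1.21904 >1
Interval (-4.7143, 0).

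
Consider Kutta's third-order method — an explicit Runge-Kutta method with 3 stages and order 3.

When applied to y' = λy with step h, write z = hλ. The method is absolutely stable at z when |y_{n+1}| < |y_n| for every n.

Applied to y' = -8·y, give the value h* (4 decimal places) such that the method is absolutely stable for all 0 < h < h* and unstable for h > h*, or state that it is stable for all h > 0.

With y'=λy (z=hλ):
  order 3, 3-stage ⇒ R(z)=1+z+z^2/2+z^3/6
  (e.g. R(-0.39)=0.67616, |R|=0.67616)

Need |R(x)|<1, x<0.
x=-0.39: |R|=0.6762
|R(-2.78)|=1.4966 |R(-1.38)|=0.1342 |R(-0.54)|=0.5796
Bisect:
  x_lo=-2.9189 |R|=1.8036  x_hi=-0.1804 |R|=0.8349
  mid=-1.54963 |R|=0.03084 →hi
  mid=-2.23425 |R|=0.59716 →hi
  mid=-2.57656 |R|=1.10804 →lo
  mid=-2.40540 |R|=0.83201 →hi
  mid=-2.49098 |R|=0.96457 →hi
  mid=-2.53377 |R|=1.03490 →lo
  mid=-2.51237 |R|=0.99939 →hi
  ...
  [-2.51287,-2.51271] ⇒ x*=-2.5127
So |R|<1 on (-2.5127, 0).

(-2.5127,0); λ=-8 ⇒ h* = 0.3141.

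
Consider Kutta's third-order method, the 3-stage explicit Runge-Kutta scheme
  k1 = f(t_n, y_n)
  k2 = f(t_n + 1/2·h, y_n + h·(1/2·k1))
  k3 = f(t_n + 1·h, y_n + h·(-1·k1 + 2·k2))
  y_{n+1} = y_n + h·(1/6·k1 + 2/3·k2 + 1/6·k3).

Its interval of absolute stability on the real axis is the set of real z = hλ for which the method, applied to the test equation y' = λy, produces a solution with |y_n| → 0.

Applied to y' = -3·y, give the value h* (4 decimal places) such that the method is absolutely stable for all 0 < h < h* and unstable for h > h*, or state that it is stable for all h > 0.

On y'=λy, z=hλ:
  order 3, 3-stage ⇒ R(z)=1+z+z^2/2+z^3/6
  (e.g. R(-0.9)=0.38350, |R|=0.38350)

Need |R(x)|<1, x<0.
x=-0.9: |R|=0.3835
|R(-2.33)|=0.7238 |R(-1.74)|=0.1042 |R(-1.14)|=0.2629
Bisect:
  x_lo=-2.8827 |R|=1.7202  x_hi=-0.1494 |R|=0.8612
  mid=-1.51603 |R|=0.05242 →hi
  mid=-2.19937 |R|=0.55389 →hi
  mid=-2.54103 |R|=1.04712 →lo
  mid=-2.37020 |R|=0.78051 →hi
  mid=-2.45562 |R|=0.90851 →hi
  mid=-2.49833 |R|=0.97645 →hi
  mid=-2.51968 |R|=1.01144 →lo
  mid=-2.50900 |R|=0.99386 →hi
  mid=-2.51434 |R|=1.00263 →lo
  ...
  [-2.51284,-2.51267] ⇒ x*=-2.5127
So |R|<1 on (-2.5127, 0).

(-2.5127,0); λ=-3 ⇒ h* = 0.8376.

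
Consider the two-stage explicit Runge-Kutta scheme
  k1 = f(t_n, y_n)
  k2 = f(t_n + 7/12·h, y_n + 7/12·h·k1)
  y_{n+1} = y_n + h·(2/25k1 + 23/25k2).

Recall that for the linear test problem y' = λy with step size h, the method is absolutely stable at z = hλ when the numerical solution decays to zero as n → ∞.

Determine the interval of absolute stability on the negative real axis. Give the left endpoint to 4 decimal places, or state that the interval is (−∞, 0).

With y'=λy (z=hλ):
  k1=λy_n ⇒ h·k1=z·y_n;  k2=λ(1+7/12z)y_n ⇒ h·k2=z(1+7/12z)y_n
  y_{n+1}/y_n = 1 + 2/25z + 23/25z(1+7/12z) = 1 + z + 161/300z²
  so R(z) = 1 + z + 161/300z².

Boundary: |R(x)|=1, x<0.
x=-1.58: |R|=0.7597
R=1: x+161/300x²=0 ⇒ x=−300/161=-1.8634; min R=1−1/(4·161/300)=0.5342>−1
Confirm numerically:
  x=-1.643: |R|=0.80570 <1
  x=-1.476: |R|=0.69317 <1
  x=-1.471: |R|=0.69026 <1
  x=-0.943: |R|=0.53423 <1
  x=-2.409: |R|=1.70543 >1
  x=-1.986: |R|=1.13072 >1
Stable set (-1.8634, 0).

z∈(-1.8634,0).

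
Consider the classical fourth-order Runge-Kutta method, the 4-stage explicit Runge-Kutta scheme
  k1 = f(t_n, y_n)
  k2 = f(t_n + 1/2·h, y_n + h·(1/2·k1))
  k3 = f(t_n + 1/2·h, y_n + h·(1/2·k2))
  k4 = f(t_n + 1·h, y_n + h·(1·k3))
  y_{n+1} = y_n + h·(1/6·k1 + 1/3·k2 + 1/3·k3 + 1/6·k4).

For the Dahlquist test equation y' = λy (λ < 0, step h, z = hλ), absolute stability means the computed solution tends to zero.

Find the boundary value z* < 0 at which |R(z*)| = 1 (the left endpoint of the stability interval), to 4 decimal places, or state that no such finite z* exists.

z* = -2.7853.

Set f=λy, z=hλ:
  order 4, 4-stage ⇒ R(z)=1+z+z^2/2+z^3/6+z^4/24
  (e.g. R(-0.58)=0.56040, |R|=0.56040)

Boundary: |R(x)|=1, x<0.
x=-0.58: |R|=0.5604
|R(-1.25)|=0.3075 |R(-0.78)|=0.4605 |R(-0.68)|=0.5077
Bisect:
  x_lo=-3.1030 |R|=1.5947  x_hi=-0.3887 |R|=0.6780
  mid=-1.74588 |R|=0.27835 →hi
  mid=-2.42446 |R|=0.57900 →hi
  mid=-2.76375 |R|=0.96800 →hi
  mid=-2.93340 |R|=1.24724 →lo
  mid=-2.84857 |R|=1.09968 →lo
  mid=-2.80616 |R|=1.03192 →lo
  mid=-2.78496 |R|=0.99949 →hi
  mid=-2.79556 |R|=1.01559 →lo
  ...
  [-2.78545,-2.78529] ⇒ x*=-2.7853
Stable set (-2.7853, 0).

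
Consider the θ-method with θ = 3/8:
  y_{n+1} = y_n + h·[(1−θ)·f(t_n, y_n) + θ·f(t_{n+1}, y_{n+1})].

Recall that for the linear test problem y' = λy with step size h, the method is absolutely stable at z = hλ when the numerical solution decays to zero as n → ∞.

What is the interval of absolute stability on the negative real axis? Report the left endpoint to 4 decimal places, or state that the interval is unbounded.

(-8.0000, 0).

On y'=λy, z=hλ:
  y_{n+1} = y_n + z·[5/8·y_n + 3/8·y_{n+1}] ⇒ (1 − 3/8z)y_{n+1} = (1 + 5/8z)y_n
  ⇒ R(z) = (1 + 5/8z)/(1 − 3/8z).

Find x<0 with |R(x)|<1.
x=-0.84: |R|=0.3612
R=−1: 1+5/8x = −1+3/8x ⇒ -1/4x=2 ⇒ x=2/(-1/4)=-8.0000
Confirm numerically:
  x=-7.711: |R|=0.98143 <1
  x=-5.259: |R|=0.76944 <1
  x=-4.283: |R|=0.64344 <1
  x=-3.607: |R|=0.53318 <1
  x=-8.401: |R|=1.02415 >1
  x=-8.146: |R|=1.00900 >1
So |R|<1 on (-8.0000, 0).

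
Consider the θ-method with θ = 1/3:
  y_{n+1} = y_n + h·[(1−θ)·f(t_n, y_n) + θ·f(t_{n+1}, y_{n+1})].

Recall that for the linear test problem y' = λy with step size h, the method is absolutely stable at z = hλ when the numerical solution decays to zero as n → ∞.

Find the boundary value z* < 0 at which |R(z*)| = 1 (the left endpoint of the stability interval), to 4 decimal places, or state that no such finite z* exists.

left endpoint -6.0000.

On y'=λy, z=hλ:
  y_{n+1} = y_n + z·[2/3·y_n + 1/3·y_{n+1}] ⇒ (1 − 1/3z)y_{n+1} = (1 + 2/3z)y_n
  so R(z) = (1 + 2/3z)/(1 − 1/3z).

Find x<0 with |R(x)|<1.
x=-0.8: |R|=0.3684
R=−1: 1+2/3x = −1+1/3x ⇒ -1/3x=2 ⇒ x=2/(-1/3)=-6.0000
Confirm numerically:
  x=-5.836: |R|=0.98144 <1
  x=-5.118: |R|=0.89135 <1
  x=-3.306: |R|=0.57279 <1
  x=-6.364: |R|=1.03887 >1
  x=-6.063: |R|=1.00695 >1
  x=-6.025: |R|=1.00277 >1
Stable set (-6.0000, 0).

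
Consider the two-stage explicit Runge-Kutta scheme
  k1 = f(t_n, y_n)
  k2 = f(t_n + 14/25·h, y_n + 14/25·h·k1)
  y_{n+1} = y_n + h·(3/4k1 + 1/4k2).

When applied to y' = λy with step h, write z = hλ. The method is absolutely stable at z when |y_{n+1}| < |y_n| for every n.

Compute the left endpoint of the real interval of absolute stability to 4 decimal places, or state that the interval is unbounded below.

Set f=λy, z=hλ:
  k1=λy_n ⇒ h·k1=z·y_n;  k2=λ(1+14/25z)y_n ⇒ h·k2=z(1+14/25z)y_n
  y_{n+1}/y_n = 1 + 3/4z + 1/4z(1+14/25z) = 1 + z + 7/50z²
  so R(z) = 1 + z + 7/50z².

Boundary: |R(x)|=1, x<0.
x=-1.32: |R|=0.0761
R=1: x+7/50x²=0 ⇒ x=−50/7=-7.1429; min R=1−1/(4·7/50)=-0.7857>−1
Confirm numerically:
  x=-5.968: |R|=0.01838 <1
  x=-4.424: |R|=0.68395 <1
  x=-3.934: |R|=0.76731 <1
  x=-7.575: |R|=1.45829 >1
  x=-7.538: |R|=1.41700 >1
  x=-7.373: |R|=1.23756 >1
So |R|<1 on (-7.1429, 0).

z* = -7.1429.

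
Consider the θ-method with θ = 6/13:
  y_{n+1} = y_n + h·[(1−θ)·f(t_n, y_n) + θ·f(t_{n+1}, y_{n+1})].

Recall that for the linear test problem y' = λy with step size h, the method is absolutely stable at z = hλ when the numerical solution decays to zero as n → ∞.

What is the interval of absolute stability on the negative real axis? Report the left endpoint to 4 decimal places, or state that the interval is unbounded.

On y'=λy, z=hλ:
  y_{n+1} = y_n + z·[7/13·y_n + 6/13·y_{n+1}] ⇒ (1 − 6/13z)y_{n+1} = (1 + 7/13z)y_n
  so R(z) = (1 + 7/13z)/(1 − 6/13z).

Solve |R(x)|<1 on ℝ⁻.
x=-1.79: |R|=0.0198
R=−1: 1+7/13x = −1+6/13x ⇒ -1/13x=2 ⇒ x=2/(-1/13)=-26.0000
Confirm numerically:
  x=-22.802: |R|=0.97865 <1
  x=-20.227: |R|=0.95703 <1
  x=-11.561: |R|=0.82470 <1
  x=-11.396: |R|=0.82054 <1
  x=-26.401: |R|=1.00234 >1
  x=-26.215: |R|=1.00126 >1
So |R|<1 on (-26.0000, 0).

z∈(-26.0000,0).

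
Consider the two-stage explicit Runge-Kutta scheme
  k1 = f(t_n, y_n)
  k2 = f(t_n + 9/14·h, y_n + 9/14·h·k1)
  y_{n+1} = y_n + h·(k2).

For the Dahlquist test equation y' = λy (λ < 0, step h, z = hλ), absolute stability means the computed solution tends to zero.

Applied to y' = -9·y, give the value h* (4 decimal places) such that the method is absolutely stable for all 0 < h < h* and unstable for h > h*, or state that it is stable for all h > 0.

(-1.5556,0); λ=-9 ⇒ h* = (14/9)/9 = 0.1728.

Set f=λy, z=hλ:
  k1=λy_n ⇒ h·k1=z·y_n;  k2=λ(1+9/14z)y_n ⇒ h·k2=z(1+9/14z)y_n
  y_{n+1}/y_n = 1 + z(1+9/14z) = 1 + z + 9/14z²
  Hence R(z) = 1 + z + 9/14z².

Boundary: |R(x)|=1, x<0.
x=-1.04: |R|=0.6553
R=1: x+9/14x²=0 ⇒ x=−14/9=-1.5556; min R=1−1/(4·9/14)=0.6111>−1
Confirm numerically:
  x=-0.940: |R|=0.62803 <1
  x=-0.852: |R|=0.61465 <1
  x=-0.741: |R|=0.61198 <1
  x=-1.608: |R|=1.05421 >1
  x=-1.578: |R|=1.02277 >1
Interval (-1.5556, 0).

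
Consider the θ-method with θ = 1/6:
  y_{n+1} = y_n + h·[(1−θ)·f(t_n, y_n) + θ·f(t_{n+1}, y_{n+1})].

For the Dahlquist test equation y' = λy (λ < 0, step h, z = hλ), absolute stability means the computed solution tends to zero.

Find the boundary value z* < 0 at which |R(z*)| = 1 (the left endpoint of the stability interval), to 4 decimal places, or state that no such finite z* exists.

left endpoint -3.0000.

With y'=λy (z=hλ):
  y_{n+1} = y_n + z·[5/6·y_n + 1/6·y_{n+1}] ⇒ (1 − 1/6z)y_{n+1} = (1 + 5/6z)y_n
  R(z) = (1 + 5/6z)/(1 − 1/6z).

Solve |R(x)|<1 on ℝ⁻.
x=-1.54: |R|=0.2255
R=−1: 1+5/6x = −1+1/6x ⇒ -2/3x=2 ⇒ x=2/(-2/3)=-3.0000
Confirm numerically:
  x=-2.723: |R|=0.87298 <1
  x=-2.330: |R|=0.67827 <1
  x=-1.883: |R|=0.43321 <1
  x=-1.358: |R|=0.10737 <1
  x=-3.541: |R|=1.22681 >1
  x=-3.538: |R|=1.22562 >1
Interval (-3.0000, 0).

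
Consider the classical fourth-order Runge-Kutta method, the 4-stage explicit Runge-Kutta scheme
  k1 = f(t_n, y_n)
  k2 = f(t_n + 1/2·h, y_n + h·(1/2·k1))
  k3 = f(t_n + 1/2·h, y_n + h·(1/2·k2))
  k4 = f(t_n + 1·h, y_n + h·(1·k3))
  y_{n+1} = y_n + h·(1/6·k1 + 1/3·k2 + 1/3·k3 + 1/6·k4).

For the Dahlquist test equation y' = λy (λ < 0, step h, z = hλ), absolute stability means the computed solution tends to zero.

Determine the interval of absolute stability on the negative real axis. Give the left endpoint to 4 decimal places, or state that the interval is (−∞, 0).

(-2.7853, 0).

With y'=λy (z=hλ):
  order 4, 4-stage ⇒ R(z)=1+z+z^2/2+z^3/6+z^4/24
  (e.g. R(-0.61)=0.54399, |R|=0.54399)

Solve |R(x)|<1 on ℝ⁻.
x=-0.61: |R|=0.5440
|R(-3.16)|=1.7284 |R(-2.77)|=0.9772 |R(-1.92)|=0.3098
Bisect:
  x_lo=-3.6550 |R|=3.3225  x_hi=-0.3777 |R|=0.6855
  mid=-2.01632 |R|=0.33891 →hi
  mid=-2.83564 |R|=1.07860 →lo
  mid=-2.42598 |R|=0.58031 →hi
  mid=-2.63081 |R|=0.79100 →hi
  mid=-2.73323 |R|=0.92429 →hi
  mid=-2.78443 |R|=0.99870 →hi
  mid=-2.81004 |R|=1.03795 →lo
  mid=-2.79724 |R|=1.01815 →lo
  ...
  [-2.78543,-2.78523] ⇒ x*=-2.7853
So |R|<1 on (-2.7853, 0).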